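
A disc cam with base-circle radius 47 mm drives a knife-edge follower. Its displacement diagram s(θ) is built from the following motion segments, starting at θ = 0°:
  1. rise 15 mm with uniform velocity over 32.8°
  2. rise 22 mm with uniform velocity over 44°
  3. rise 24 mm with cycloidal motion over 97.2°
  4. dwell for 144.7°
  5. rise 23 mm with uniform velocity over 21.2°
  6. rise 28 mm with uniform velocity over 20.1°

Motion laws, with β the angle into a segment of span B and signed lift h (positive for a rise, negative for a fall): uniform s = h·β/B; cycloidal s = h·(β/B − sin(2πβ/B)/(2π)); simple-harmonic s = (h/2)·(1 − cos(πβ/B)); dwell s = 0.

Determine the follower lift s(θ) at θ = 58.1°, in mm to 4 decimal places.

seg 1 [0°–32.8°] uniform, h=15: full span → s += 15 → s = 15.0000
seg 2 [32.8°–76.8°] uniform, h=22: θ=58.1° here. β=25.3, B=44. 22·25.3/44 = 12.6500 → s = 27.6500

27.6500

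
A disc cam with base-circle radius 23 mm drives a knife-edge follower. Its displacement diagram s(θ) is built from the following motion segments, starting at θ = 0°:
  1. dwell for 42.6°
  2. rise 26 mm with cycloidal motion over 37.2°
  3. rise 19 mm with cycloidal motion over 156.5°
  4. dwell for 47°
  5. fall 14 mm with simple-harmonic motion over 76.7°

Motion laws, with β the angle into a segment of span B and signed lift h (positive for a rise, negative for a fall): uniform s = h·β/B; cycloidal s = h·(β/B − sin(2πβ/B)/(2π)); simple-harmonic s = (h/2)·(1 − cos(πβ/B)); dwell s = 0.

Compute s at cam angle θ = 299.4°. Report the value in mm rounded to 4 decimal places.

seg 1 [0°–42.6°] dwell: s stays 0.0000
seg 2 [42.6°–79.8°] cycloidal, h=26: full span → s += 26 → s = 26.0000
seg 3 [79.8°–236.3°] cycloidal, h=19: full span → s += 19 → s = 45.0000
seg 4 [236.3°–283.3°] dwell: s stays 45.0000
seg 5 [283.3°–360°] simple-harmonic, h=-14: θ=299.4° here. β=16.1, B=76.7. -14/2·(1 − cos(π·0.2099)) = -1.4677 → s = 43.5323

43.5323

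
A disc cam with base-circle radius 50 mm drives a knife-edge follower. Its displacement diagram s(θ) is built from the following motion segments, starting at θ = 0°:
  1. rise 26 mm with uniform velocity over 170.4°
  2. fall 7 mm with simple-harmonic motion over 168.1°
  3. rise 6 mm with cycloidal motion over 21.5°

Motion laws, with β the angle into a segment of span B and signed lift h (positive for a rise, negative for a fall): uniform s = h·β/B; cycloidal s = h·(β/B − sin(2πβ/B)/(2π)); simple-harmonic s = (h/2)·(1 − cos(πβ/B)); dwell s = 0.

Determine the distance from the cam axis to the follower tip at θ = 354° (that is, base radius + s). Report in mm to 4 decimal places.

seg 1 [0°–170.4°] uniform, h=26: full span → s += 26 → s = 26.0000
seg 2 [170.4°–338.5°] simple-harmonic, h=-7: full span → s += -7 → s = 19.0000
seg 3 [338.5°–360°] cycloidal, h=6: θ=354° here. β=15.5, B=21.5. 6·(0.7209 − sin(2π·0.7209)/(2π)) = 5.2646 → s = 24.2646
radial distance = base radius + s = 50 + 24.2646 = 74.2646

74.2646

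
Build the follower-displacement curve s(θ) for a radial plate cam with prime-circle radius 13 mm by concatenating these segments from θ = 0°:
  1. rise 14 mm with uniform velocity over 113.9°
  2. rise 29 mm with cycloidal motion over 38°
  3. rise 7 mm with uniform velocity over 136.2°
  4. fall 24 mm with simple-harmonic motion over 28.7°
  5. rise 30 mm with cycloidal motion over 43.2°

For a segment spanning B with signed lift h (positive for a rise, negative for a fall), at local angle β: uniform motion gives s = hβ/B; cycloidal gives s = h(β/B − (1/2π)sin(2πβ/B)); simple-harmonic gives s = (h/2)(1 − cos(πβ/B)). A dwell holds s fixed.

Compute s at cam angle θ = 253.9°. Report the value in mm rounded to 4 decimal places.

seg 1 [0°–113.9°] uniform, h=14: full span → s += 14 → s = 14.0000
seg 2 [113.9°–151.9°] cycloidal, h=29: full span → s += 29 → s = 43.0000
seg 3 [151.9°–288.1°] uniform, h=7: θ=253.9° here. β=102, B=136.2. 7·102/136.2 = 5.2423 → s = 48.2423

48.2423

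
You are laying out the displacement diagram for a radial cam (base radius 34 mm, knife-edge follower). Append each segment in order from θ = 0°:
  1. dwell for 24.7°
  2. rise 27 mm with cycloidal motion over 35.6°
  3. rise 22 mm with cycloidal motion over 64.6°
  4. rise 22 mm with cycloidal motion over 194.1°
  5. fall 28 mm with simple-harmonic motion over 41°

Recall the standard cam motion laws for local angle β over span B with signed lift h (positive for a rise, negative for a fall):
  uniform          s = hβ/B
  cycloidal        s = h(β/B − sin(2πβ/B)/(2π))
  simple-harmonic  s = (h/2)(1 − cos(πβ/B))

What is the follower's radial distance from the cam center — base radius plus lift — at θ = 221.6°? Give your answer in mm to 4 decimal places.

seg 1 [0°–24.7°] dwell: s stays 0.0000
seg 2 [24.7°–60.3°] cycloidal, h=27: full span → s += 27 → s = 27.0000
seg 3 [60.3°–124.9°] cycloidal, h=22: full span → s += 22 → s = 49.0000
seg 4 [124.9°–319°] cycloidal, h=22: θ=221.6° here. β=96.7, B=194.1. 22·(0.4982 − sin(2π·0.4982)/(2π)) = 10.9207 → s = 59.9207
radial distance = base radius + s = 34 + 59.9207 = 93.9207

93.9207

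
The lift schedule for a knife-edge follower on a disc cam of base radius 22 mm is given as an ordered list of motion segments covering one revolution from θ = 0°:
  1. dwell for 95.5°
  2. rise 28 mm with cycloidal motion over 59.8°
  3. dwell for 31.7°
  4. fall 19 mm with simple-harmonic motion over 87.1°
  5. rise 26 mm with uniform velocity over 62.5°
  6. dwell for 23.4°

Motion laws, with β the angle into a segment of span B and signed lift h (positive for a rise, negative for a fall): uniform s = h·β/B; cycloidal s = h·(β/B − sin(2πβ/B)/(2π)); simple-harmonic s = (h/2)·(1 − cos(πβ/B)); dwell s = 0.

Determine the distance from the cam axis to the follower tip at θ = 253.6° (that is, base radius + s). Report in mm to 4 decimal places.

seg 1 [0°–95.5°] dwell: s stays 0.0000
seg 2 [95.5°–155.3°] cycloidal, h=28: full span → s += 28 → s = 28.0000
seg 3 [155.3°–187°] dwell: s stays 28.0000
seg 4 [187°–274.1°] simple-harmonic, h=-19: θ=253.6° here. β=66.6, B=87.1. -19/2·(1 − cos(π·0.7646)) = -16.5192 → s = 11.4808
radial distance = base radius + s = 22 + 11.4808 = 33.4808

33.4808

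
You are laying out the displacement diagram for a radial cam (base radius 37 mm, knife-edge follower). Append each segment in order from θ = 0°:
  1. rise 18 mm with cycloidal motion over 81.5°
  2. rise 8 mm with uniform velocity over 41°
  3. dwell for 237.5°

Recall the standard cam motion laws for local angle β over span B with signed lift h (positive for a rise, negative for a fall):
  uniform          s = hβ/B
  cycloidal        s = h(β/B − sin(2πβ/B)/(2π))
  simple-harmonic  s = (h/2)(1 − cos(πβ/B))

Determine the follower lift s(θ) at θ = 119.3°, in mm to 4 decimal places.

seg 1 [0°–81.5°] cycloidal, h=18: full span → s += 18 → s = 18.0000
seg 2 [81.5°–122.5°] uniform, h=8: θ=119.3° here. β=37.8, B=41. 8·37.8/41 = 7.3756 → s = 25.3756

25.3756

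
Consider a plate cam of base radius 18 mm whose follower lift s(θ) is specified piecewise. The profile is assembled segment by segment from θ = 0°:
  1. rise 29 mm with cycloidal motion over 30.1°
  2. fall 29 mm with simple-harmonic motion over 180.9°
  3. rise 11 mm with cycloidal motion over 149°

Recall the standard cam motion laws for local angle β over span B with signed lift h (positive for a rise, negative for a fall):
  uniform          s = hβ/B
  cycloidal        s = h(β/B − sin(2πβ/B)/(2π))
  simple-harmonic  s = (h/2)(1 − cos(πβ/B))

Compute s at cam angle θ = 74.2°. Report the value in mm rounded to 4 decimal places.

seg 1 [0°–30.1°] cycloidal, h=29: full span → s += 29 → s = 29.0000
seg 2 [30.1°–211°] simple-harmonic, h=-29: θ=74.2° here. β=44.1, B=180.9. -29/2·(1 − cos(π·0.2438)) = -4.0486 → s = 24.9514

24.9514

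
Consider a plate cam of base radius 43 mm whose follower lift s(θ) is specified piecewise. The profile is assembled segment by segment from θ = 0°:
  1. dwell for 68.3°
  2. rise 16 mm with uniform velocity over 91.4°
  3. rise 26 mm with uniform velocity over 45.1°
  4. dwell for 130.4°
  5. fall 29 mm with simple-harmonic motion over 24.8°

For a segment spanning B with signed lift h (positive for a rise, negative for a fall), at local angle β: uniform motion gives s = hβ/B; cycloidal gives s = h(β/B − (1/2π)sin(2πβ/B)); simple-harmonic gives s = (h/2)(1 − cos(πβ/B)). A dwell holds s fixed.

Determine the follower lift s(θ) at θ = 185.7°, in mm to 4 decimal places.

seg 1 [0°–68.3°] dwell: s stays 0.0000
seg 2 [68.3°–159.7°] uniform, h=16: full span → s += 16 → s = 16.0000
seg 3 [159.7°–204.8°] uniform, h=26: θ=185.7° here. β=26, B=45.1. 26·26/45.1 = 14.9889 → s = 30.9889

30.9889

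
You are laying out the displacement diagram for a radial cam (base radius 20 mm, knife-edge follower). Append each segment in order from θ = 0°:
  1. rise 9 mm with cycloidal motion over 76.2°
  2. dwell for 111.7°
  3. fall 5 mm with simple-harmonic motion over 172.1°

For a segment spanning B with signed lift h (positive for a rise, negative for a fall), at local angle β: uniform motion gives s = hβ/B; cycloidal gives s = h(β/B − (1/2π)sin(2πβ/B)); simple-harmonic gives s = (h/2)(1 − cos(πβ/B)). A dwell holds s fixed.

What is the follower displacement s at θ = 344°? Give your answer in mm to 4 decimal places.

seg 1 [0°–76.2°] cycloidal, h=9: full span → s += 9 → s = 9.0000
seg 2 [76.2°–187.9°] dwell: s stays 9.0000
seg 3 [187.9°–360°] simple-harmonic, h=-5: θ=344° here. β=156.1, B=172.1. -5/2·(1 − cos(π·0.9070)) = -4.8941 → s = 4.1059

4.1059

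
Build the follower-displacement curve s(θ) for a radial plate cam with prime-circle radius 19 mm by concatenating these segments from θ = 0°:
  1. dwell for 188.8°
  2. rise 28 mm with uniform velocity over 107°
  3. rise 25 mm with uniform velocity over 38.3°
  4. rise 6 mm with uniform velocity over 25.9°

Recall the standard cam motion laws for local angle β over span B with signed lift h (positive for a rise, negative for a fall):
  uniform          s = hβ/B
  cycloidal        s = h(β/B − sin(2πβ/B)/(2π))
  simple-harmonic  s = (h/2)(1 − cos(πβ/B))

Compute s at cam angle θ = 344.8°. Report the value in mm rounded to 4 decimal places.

seg 1 [0°–188.8°] dwell: s stays 0.0000
seg 2 [188.8°–295.8°] uniform, h=28: full span → s += 28 → s = 28.0000
seg 3 [295.8°–334.1°] uniform, h=25: full span → s += 25 → s = 53.0000
seg 4 [334.1°–360°] uniform, h=6: θ=344.8° here. β=10.7, B=25.9. 6·10.7/25.9 = 2.4788 → s = 55.4788

55.4788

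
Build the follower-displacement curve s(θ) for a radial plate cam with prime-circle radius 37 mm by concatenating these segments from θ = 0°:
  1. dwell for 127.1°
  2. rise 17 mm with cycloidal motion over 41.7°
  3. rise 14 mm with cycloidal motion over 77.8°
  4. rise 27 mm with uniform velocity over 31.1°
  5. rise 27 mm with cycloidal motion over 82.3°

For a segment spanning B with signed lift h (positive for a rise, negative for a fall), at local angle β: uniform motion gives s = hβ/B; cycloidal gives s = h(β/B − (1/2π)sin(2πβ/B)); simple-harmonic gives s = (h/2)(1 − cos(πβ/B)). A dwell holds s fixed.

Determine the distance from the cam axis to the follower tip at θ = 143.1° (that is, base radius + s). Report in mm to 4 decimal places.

seg 1 [0°–127.1°] dwell: s stays 0.0000
seg 2 [127.1°–168.8°] cycloidal, h=17: θ=143.1° here. β=16, B=41.7. 17·(0.3837 − sin(2π·0.3837)/(2π)) = 4.7169 → s = 4.7169
radial distance = base radius + s = 37 + 4.7169 = 41.7169

41.7169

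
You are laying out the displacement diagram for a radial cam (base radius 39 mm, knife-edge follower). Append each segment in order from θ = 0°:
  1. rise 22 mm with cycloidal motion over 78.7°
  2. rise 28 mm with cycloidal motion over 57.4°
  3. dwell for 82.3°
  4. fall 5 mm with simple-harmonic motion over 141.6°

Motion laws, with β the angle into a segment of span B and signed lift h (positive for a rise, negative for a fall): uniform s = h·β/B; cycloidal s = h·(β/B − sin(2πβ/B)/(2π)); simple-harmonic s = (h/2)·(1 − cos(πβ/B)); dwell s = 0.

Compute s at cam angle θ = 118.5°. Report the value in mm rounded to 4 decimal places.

seg 1 [0°–78.7°] cycloidal, h=22: full span → s += 22 → s = 22.0000
seg 2 [78.7°–136.1°] cycloidal, h=28: θ=118.5° here. β=39.8, B=57.4. 28·(0.6934 − sin(2π·0.6934)/(2π)) = 23.5919 → s = 45.5919

45.5919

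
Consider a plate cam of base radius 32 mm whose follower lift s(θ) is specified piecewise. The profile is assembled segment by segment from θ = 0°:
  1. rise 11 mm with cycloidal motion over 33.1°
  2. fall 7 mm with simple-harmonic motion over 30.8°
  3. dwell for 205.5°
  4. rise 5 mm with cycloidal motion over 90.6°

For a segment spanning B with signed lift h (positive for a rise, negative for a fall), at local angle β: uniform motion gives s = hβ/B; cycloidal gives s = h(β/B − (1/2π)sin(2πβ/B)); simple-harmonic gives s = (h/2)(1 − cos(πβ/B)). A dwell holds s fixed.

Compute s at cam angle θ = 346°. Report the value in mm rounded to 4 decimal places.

seg 1 [0°–33.1°] cycloidal, h=11: full span → s += 11 → s = 11.0000
seg 2 [33.1°–63.9°] simple-harmonic, h=-7: full span → s += -7 → s = 4.0000
seg 3 [63.9°–269.4°] dwell: s stays 4.0000
seg 4 [269.4°–360°] cycloidal, h=5: θ=346° here. β=76.6, B=90.6. 5·(0.8455 − sin(2π·0.8455)/(2π)) = 4.8842 → s = 8.8842

8.8842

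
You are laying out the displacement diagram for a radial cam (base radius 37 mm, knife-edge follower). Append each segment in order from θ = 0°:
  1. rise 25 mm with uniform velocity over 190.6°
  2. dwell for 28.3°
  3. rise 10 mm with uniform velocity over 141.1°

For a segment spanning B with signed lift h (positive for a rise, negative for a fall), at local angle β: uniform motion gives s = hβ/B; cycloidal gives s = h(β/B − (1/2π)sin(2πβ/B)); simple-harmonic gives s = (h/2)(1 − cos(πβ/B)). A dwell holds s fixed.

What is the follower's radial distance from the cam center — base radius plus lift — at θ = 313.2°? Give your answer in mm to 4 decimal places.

seg 1 [0°–190.6°] uniform, h=25: full span → s += 25 → s = 25.0000
seg 2 [190.6°–218.9°] dwell: s stays 25.0000
seg 3 [218.9°–360°] uniform, h=10: θ=313.2° here. β=94.3, B=141.1. 10·94.3/141.1 = 6.6832 → s = 31.6832
radial distance = base radius + s = 37 + 31.6832 = 68.6832

68.6832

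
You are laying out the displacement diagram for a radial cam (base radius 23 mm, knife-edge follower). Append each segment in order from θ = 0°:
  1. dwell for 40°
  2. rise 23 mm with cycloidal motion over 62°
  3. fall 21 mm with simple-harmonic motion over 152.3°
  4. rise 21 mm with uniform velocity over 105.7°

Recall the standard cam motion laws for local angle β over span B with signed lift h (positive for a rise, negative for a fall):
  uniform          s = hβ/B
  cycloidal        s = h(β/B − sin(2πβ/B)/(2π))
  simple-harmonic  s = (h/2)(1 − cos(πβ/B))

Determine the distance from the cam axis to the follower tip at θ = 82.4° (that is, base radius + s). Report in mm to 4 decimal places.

seg 1 [0°–40°] dwell: s stays 0.0000
seg 2 [40°–102°] cycloidal, h=23: θ=82.4° here. β=42.4, B=62. 23·(0.6839 − sin(2π·0.6839)/(2π)) = 19.0781 → s = 19.0781
radial distance = base radius + s = 23 + 19.0781 = 42.0781

42.0781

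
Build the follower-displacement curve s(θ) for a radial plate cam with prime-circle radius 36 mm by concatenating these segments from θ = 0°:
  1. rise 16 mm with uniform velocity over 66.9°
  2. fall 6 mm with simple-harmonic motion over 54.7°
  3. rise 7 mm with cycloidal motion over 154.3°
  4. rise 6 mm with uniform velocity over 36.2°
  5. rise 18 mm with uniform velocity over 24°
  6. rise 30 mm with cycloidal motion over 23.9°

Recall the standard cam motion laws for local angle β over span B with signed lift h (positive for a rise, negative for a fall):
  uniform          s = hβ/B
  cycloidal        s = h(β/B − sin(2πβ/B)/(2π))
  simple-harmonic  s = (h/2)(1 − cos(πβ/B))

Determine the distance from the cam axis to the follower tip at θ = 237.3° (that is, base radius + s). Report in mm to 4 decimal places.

seg 1 [0°–66.9°] uniform, h=16: full span → s += 16 → s = 16.0000
seg 2 [66.9°–121.6°] simple-harmonic, h=-6: full span → s += -6 → s = 10.0000
seg 3 [121.6°–275.9°] cycloidal, h=7: θ=237.3° here. β=115.7, B=154.3. 7·(0.7498 − sin(2π·0.7498)/(2π)) = 6.3629 → s = 16.3629
radial distance = base radius + s = 36 + 16.3629 = 52.3629

52.3629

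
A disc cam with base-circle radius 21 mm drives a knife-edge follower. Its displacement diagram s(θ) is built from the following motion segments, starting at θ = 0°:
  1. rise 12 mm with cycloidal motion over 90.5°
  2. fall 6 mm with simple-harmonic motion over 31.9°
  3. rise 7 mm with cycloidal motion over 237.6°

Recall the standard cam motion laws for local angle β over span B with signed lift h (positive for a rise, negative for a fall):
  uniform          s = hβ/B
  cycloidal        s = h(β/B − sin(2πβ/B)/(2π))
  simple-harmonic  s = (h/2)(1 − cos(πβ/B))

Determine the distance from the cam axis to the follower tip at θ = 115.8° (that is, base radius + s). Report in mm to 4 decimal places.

seg 1 [0°–90.5°] cycloidal, h=12: full span → s += 12 → s = 12.0000
seg 2 [90.5°–122.4°] simple-harmonic, h=-6: θ=115.8° here. β=25.3, B=31.9. -6/2·(1 − cos(π·0.7931)) = -5.3883 → s = 6.6117
radial distance = base radius + s = 21 + 6.6117 = 27.6117

27.6117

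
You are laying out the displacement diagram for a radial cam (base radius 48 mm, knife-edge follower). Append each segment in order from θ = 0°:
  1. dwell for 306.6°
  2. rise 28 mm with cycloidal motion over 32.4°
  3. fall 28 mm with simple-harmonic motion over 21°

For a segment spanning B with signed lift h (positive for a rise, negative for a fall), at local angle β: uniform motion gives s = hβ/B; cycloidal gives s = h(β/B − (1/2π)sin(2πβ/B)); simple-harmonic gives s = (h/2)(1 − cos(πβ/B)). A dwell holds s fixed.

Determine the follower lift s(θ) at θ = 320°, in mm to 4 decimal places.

seg 1 [0°–306.6°] dwell: s stays 0.0000
seg 2 [306.6°–339°] cycloidal, h=28: θ=320° here. β=13.4, B=32.4. 28·(0.4136 − sin(2π·0.4136)/(2π)) = 9.2777 → s = 9.2777

9.2777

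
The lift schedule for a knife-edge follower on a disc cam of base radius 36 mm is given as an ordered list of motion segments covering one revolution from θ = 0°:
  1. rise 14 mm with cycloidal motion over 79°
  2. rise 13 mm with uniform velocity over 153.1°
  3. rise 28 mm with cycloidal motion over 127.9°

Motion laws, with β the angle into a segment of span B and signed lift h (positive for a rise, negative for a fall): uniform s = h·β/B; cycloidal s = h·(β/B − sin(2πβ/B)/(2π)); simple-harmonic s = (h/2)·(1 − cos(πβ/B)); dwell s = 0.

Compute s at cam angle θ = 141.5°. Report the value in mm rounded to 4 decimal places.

seg 1 [0°–79°] cycloidal, h=14: full span → s += 14 → s = 14.0000
seg 2 [79°–232.1°] uniform, h=13: θ=141.5° here. β=62.5, B=153.1. 13·62.5/153.1 = 5.3070 → s = 19.3070

19.3070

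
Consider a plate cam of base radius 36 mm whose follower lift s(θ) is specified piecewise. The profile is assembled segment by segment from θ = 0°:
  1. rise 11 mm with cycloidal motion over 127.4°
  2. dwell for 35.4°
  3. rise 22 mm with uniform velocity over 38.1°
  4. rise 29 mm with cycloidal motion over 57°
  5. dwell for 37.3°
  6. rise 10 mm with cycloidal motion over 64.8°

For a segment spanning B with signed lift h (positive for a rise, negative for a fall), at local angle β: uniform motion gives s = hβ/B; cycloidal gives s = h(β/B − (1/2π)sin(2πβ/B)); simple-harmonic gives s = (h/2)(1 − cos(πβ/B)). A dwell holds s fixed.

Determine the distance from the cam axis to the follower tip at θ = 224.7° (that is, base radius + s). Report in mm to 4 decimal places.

seg 1 [0°–127.4°] cycloidal, h=11: full span → s += 11 → s = 11.0000
seg 2 [127.4°–162.8°] dwell: s stays 11.0000
seg 3 [162.8°–200.9°] uniform, h=22: full span → s += 22 → s = 33.0000
seg 4 [200.9°–257.9°] cycloidal, h=29: θ=224.7° here. β=23.8, B=57. 29·(0.4175 − sin(2π·0.4175)/(2π)) = 9.8231 → s = 42.8231
radial distance = base radius + s = 36 + 42.8231 = 78.8231

78.8231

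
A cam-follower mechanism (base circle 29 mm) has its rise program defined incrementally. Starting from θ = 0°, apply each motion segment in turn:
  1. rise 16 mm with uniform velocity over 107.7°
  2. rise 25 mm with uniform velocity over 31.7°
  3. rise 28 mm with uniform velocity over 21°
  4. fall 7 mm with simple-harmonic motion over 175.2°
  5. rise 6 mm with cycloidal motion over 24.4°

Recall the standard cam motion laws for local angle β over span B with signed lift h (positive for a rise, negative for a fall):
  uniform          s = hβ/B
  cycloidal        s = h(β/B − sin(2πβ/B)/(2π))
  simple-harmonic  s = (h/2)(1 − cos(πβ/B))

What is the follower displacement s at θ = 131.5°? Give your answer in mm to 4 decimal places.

seg 1 [0°–107.7°] uniform, h=16: full span → s += 16 → s = 16.0000
seg 2 [107.7°–139.4°] uniform, h=25: θ=131.5° here. β=23.8, B=31.7. 25·23.8/31.7 = 18.7697 → s = 34.7697

34.7697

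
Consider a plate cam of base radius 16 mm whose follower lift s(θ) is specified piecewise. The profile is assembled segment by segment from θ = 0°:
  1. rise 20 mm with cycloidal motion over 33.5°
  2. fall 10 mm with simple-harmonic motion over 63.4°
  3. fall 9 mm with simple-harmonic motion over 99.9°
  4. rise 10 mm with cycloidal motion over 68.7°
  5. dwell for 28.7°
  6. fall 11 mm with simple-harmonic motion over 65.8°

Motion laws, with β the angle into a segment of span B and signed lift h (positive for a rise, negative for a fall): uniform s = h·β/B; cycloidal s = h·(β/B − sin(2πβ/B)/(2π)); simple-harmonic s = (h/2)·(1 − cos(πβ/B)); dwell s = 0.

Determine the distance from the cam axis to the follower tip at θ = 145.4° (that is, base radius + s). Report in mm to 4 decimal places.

seg 1 [0°–33.5°] cycloidal, h=20: full span → s += 20 → s = 20.0000
seg 2 [33.5°–96.9°] simple-harmonic, h=-10: full span → s += -10 → s = 10.0000
seg 3 [96.9°–196.8°] simple-harmonic, h=-9: θ=145.4° here. β=48.5, B=99.9. -9/2·(1 − cos(π·0.4855)) = -4.2949 → s = 5.7051
radial distance = base radius + s = 16 + 5.7051 = 21.7051

21.7051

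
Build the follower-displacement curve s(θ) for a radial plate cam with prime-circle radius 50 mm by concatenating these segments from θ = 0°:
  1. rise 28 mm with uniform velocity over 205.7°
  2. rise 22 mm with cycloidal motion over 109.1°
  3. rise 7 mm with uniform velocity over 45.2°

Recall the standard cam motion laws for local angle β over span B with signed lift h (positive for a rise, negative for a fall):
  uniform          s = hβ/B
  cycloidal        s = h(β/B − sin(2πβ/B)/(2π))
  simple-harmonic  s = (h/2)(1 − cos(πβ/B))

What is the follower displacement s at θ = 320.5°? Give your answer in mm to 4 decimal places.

seg 1 [0°–205.7°] uniform, h=28: full span → s += 28 → s = 28.0000
seg 2 [205.7°–314.8°] cycloidal, h=22: full span → s += 22 → s = 50.0000
seg 3 [314.8°–360°] uniform, h=7: θ=320.5° here. β=5.7, B=45.2. 7·5.7/45.2 = 0.8827 → s = 50.8827

50.8827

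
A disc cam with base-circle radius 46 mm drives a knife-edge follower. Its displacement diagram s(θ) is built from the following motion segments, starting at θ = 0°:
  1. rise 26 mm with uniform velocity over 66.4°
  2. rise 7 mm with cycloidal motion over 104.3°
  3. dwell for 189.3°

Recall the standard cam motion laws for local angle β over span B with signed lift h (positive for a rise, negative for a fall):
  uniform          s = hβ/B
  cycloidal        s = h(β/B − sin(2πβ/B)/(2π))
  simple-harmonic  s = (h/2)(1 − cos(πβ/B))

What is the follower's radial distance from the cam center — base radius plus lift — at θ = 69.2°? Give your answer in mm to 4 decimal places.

seg 1 [0°–66.4°] uniform, h=26: full span → s += 26 → s = 26.0000
seg 2 [66.4°–170.7°] cycloidal, h=7: θ=69.2° here. β=2.8, B=104.3. 7·(0.0268 − sin(2π·0.0268)/(2π)) = 0.0009 → s = 26.0009
radial distance = base radius + s = 46 + 26.0009 = 72.0009

72.0009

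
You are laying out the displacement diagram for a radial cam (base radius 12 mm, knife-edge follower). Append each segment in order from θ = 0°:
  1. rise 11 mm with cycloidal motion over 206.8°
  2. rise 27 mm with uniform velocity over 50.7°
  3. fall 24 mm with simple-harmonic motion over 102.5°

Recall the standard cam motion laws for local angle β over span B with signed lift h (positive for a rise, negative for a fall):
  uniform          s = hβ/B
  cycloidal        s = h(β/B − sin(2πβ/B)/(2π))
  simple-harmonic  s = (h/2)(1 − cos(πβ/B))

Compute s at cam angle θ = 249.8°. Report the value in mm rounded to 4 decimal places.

seg 1 [0°–206.8°] cycloidal, h=11: full span → s += 11 → s = 11.0000
seg 2 [206.8°–257.5°] uniform, h=27: θ=249.8° here. β=43, B=50.7. 27·43/50.7 = 22.8994 → s = 33.8994

33.8994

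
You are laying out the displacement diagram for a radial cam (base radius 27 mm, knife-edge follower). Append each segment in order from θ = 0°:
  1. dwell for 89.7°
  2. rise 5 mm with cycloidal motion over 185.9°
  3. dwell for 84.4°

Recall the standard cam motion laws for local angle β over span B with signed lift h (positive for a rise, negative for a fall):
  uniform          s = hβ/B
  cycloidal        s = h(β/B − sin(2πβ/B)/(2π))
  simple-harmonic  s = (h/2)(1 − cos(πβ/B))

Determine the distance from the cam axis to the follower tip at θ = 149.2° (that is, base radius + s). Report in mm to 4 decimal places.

seg 1 [0°–89.7°] dwell: s stays 0.0000
seg 2 [89.7°–275.6°] cycloidal, h=5: θ=149.2° here. β=59.5, B=185.9. 5·(0.3201 − sin(2π·0.3201)/(2π)) = 0.8804 → s = 0.8804
radial distance = base radius + s = 27 + 0.8804 = 27.8804

27.8804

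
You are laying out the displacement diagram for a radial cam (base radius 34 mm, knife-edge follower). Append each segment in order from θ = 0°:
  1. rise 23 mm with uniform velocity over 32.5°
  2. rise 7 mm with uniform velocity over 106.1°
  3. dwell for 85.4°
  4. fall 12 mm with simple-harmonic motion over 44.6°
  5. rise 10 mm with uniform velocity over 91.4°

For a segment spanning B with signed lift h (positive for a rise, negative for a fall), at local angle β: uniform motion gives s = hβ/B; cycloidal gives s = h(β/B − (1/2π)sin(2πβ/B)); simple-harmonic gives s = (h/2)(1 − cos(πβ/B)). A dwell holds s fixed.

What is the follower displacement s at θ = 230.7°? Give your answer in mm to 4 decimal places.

seg 1 [0°–32.5°] uniform, h=23: full span → s += 23 → s = 23.0000
seg 2 [32.5°–138.6°] uniform, h=7: full span → s += 7 → s = 30.0000
seg 3 [138.6°–224°] dwell: s stays 30.0000
seg 4 [224°–268.6°] simple-harmonic, h=-12: θ=230.7° here. β=6.7, B=44.6. -12/2·(1 − cos(π·0.1502)) = -0.6559 → s = 29.3441

29.3441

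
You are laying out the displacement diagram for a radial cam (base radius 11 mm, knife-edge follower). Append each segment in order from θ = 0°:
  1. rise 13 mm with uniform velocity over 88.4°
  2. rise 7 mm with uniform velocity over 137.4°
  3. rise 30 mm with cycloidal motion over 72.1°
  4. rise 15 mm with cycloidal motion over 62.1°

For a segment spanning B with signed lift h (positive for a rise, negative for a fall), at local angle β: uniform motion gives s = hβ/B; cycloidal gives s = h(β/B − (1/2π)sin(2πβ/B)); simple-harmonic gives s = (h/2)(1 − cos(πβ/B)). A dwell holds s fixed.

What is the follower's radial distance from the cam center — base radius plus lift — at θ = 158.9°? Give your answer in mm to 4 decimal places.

seg 1 [0°–88.4°] uniform, h=13: full span → s += 13 → s = 13.0000
seg 2 [88.4°–225.8°] uniform, h=7: θ=158.9° here. β=70.5, B=137.4. 7·70.5/137.4 = 3.5917 → s = 16.5917
radial distance = base radius + s = 11 + 16.5917 = 27.5917

27.5917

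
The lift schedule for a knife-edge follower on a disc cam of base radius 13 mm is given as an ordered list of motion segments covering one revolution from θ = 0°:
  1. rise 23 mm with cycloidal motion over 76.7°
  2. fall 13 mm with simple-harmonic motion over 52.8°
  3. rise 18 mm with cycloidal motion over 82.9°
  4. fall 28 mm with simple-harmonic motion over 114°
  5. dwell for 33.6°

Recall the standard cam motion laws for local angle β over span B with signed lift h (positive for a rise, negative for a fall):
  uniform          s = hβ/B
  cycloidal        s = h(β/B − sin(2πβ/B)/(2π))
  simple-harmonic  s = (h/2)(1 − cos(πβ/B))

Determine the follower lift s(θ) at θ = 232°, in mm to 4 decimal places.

seg 1 [0°–76.7°] cycloidal, h=23: full span → s += 23 → s = 23.0000
seg 2 [76.7°–129.5°] simple-harmonic, h=-13: full span → s += -13 → s = 10.0000
seg 3 [129.5°–212.4°] cycloidal, h=18: full span → s += 18 → s = 28.0000
seg 4 [212.4°–326.4°] simple-harmonic, h=-28: θ=232° here. β=19.6, B=114. -28/2·(1 − cos(π·0.1719)) = -1.9930 → s = 26.0070

26.0070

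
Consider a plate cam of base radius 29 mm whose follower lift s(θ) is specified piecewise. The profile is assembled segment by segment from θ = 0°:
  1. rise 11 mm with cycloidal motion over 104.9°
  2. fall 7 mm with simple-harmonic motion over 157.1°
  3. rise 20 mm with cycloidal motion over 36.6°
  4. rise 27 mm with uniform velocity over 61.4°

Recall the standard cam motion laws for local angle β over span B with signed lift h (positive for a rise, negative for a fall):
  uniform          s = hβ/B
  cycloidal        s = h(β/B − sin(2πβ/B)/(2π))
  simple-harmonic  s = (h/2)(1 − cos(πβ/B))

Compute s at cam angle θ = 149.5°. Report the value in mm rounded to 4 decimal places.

seg 1 [0°–104.9°] cycloidal, h=11: full span → s += 11 → s = 11.0000
seg 2 [104.9°–262°] simple-harmonic, h=-7: θ=149.5° here. β=44.6, B=157.1. -7/2·(1 − cos(π·0.2839)) = -1.3022 → s = 9.6978

9.6978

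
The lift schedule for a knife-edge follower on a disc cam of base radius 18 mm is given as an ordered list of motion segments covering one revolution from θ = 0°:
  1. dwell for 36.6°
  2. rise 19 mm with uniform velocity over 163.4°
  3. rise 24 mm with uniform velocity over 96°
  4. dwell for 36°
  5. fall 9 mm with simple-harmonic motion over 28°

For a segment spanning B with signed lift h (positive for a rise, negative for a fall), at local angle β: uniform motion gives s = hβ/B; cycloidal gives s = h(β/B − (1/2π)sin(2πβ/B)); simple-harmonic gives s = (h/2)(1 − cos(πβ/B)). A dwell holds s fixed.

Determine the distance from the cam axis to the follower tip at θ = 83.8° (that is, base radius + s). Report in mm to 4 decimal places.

seg 1 [0°–36.6°] dwell: s stays 0.0000
seg 2 [36.6°–200°] uniform, h=19: θ=83.8° here. β=47.2, B=163.4. 19·47.2/163.4 = 5.4884 → s = 5.4884
radial distance = base radius + s = 18 + 5.4884 = 23.4884

23.4884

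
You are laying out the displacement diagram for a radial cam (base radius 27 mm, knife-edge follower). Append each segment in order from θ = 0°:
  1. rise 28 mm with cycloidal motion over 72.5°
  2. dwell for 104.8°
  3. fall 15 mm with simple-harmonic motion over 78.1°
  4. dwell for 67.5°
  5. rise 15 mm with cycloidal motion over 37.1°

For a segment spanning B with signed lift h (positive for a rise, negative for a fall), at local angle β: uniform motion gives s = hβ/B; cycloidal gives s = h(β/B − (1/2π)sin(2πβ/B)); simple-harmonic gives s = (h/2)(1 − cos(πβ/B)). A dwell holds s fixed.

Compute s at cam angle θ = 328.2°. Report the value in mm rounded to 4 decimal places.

seg 1 [0°–72.5°] cycloidal, h=28: full span → s += 28 → s = 28.0000
seg 2 [72.5°–177.3°] dwell: s stays 28.0000
seg 3 [177.3°–255.4°] simple-harmonic, h=-15: full span → s += -15 → s = 13.0000
seg 4 [255.4°–322.9°] dwell: s stays 13.0000
seg 5 [322.9°–360°] cycloidal, h=15: θ=328.2° here. β=5.3, B=37.1. 15·(0.1429 − sin(2π·0.1429)/(2π)) = 0.2764 → s = 13.2764

13.2764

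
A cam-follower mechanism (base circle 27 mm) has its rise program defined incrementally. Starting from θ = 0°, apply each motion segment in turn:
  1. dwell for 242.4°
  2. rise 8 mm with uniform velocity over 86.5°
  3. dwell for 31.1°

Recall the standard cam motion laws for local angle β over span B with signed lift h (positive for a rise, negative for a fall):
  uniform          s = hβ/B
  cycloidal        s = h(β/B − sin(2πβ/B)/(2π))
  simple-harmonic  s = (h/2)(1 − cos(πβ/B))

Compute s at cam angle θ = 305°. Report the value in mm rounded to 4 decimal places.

seg 1 [0°–242.4°] dwell: s stays 0.0000
seg 2 [242.4°–328.9°] uniform, h=8: θ=305° here. β=62.6, B=86.5. 8·62.6/86.5 = 5.7896 → s = 5.7896

5.7896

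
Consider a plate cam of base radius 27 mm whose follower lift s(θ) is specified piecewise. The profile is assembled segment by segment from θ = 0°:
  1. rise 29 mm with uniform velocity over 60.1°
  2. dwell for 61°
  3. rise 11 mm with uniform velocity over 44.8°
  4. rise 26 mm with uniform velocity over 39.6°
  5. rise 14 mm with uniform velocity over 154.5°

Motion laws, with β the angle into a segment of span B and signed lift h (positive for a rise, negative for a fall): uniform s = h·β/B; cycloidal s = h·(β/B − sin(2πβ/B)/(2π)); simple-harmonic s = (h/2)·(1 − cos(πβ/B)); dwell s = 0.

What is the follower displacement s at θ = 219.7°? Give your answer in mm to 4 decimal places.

seg 1 [0°–60.1°] uniform, h=29: full span → s += 29 → s = 29.0000
seg 2 [60.1°–121.1°] dwell: s stays 29.0000
seg 3 [121.1°–165.9°] uniform, h=11: full span → s += 11 → s = 40.0000
seg 4 [165.9°–205.5°] uniform, h=26: full span → s += 26 → s = 66.0000
seg 5 [205.5°–360°] uniform, h=14: θ=219.7° here. β=14.2, B=154.5. 14·14.2/154.5 = 1.2867 → s = 67.2867

67.2867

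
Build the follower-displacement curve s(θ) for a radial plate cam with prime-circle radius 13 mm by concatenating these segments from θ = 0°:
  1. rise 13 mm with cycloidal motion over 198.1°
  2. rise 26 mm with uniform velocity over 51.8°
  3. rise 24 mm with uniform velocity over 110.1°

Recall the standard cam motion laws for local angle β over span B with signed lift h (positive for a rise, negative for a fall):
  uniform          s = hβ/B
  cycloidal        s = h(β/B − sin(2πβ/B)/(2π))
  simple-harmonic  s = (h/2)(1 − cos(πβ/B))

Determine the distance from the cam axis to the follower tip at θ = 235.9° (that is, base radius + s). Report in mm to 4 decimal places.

seg 1 [0°–198.1°] cycloidal, h=13: full span → s += 13 → s = 13.0000
seg 2 [198.1°–249.9°] uniform, h=26: θ=235.9° here. β=37.8, B=51.8. 26·37.8/51.8 = 18.9730 → s = 31.9730
radial distance = base radius + s = 13 + 31.9730 = 44.9730

44.9730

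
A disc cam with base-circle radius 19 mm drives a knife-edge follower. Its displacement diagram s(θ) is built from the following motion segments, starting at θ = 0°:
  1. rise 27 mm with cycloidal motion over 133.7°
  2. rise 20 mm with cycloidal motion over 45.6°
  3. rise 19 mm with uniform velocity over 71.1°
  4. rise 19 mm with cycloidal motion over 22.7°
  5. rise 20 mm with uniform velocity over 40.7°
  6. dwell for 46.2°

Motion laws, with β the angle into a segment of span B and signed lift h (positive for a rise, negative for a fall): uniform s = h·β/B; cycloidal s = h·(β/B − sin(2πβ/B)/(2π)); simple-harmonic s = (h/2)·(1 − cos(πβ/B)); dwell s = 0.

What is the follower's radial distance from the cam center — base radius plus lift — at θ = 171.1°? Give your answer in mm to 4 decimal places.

seg 1 [0°–133.7°] cycloidal, h=27: full span → s += 27 → s = 27.0000
seg 2 [133.7°–179.3°] cycloidal, h=20: θ=171.1° here. β=37.4, B=45.6. 20·(0.8202 − sin(2π·0.8202)/(2π)) = 19.2822 → s = 46.2822
radial distance = base radius + s = 19 + 46.2822 = 65.2822

65.2822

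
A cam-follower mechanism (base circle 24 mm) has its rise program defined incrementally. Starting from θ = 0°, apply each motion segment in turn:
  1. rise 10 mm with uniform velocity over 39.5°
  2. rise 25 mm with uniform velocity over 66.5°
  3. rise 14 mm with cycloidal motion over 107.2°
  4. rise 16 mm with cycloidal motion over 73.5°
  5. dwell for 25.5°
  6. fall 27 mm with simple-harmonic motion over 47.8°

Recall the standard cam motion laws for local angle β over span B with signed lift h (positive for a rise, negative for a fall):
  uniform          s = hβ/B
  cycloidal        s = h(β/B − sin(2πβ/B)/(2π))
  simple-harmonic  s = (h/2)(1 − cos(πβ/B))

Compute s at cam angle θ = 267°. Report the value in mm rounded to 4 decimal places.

seg 1 [0°–39.5°] uniform, h=10: full span → s += 10 → s = 10.0000
seg 2 [39.5°–106°] uniform, h=25: full span → s += 25 → s = 35.0000
seg 3 [106°–213.2°] cycloidal, h=14: full span → s += 14 → s = 49.0000
seg 4 [213.2°–286.7°] cycloidal, h=16: θ=267° here. β=53.8, B=73.5. 16·(0.7320 − sin(2π·0.7320)/(2π)) = 14.2417 → s = 63.2417

63.2417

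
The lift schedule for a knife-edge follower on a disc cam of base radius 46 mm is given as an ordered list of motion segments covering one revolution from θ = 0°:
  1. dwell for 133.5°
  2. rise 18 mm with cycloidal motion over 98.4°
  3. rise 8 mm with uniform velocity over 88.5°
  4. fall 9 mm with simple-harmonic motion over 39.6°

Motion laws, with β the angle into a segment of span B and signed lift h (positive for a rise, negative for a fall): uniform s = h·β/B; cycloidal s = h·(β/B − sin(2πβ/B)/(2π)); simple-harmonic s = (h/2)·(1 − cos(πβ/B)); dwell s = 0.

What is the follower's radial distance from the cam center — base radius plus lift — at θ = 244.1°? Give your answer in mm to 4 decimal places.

seg 1 [0°–133.5°] dwell: s stays 0.0000
seg 2 [133.5°–231.9°] cycloidal, h=18: full span → s += 18 → s = 18.0000
seg 3 [231.9°–320.4°] uniform, h=8: θ=244.1° here. β=12.2, B=88.5. 8·12.2/88.5 = 1.1028 → s = 19.1028
radial distance = base radius + s = 46 + 19.1028 = 65.1028

65.1028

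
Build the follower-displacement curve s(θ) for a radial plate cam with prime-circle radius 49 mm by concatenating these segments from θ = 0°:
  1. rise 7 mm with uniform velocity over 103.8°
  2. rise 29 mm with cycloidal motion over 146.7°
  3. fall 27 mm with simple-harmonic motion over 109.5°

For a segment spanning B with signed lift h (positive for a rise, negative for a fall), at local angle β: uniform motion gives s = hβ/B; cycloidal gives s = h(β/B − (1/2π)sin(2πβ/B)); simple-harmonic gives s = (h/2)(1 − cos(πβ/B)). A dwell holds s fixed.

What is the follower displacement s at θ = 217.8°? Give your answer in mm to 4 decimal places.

seg 1 [0°–103.8°] uniform, h=7: full span → s += 7 → s = 7.0000
seg 2 [103.8°–250.5°] cycloidal, h=29: θ=217.8° here. β=114, B=146.7. 29·(0.7771 − sin(2π·0.7771)/(2π)) = 27.0846 → s = 34.0846

34.0846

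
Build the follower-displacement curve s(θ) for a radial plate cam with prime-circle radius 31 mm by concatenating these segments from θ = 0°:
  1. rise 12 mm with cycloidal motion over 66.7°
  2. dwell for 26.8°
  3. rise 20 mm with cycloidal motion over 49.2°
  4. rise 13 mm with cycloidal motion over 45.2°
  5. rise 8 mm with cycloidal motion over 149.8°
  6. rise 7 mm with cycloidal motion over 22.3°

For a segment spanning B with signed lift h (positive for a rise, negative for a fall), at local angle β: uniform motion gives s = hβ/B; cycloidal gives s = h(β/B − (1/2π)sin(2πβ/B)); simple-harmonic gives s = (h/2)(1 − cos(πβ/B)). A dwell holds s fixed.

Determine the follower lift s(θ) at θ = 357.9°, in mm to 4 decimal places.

seg 1 [0°–66.7°] cycloidal, h=12: full span → s += 12 → s = 12.0000
seg 2 [66.7°–93.5°] dwell: s stays 12.0000
seg 3 [93.5°–142.7°] cycloidal, h=20: full span → s += 20 → s = 32.0000
seg 4 [142.7°–187.9°] cycloidal, h=13: full span → s += 13 → s = 45.0000
seg 5 [187.9°–337.7°] cycloidal, h=8: full span → s += 8 → s = 53.0000
seg 6 [337.7°–360°] cycloidal, h=7: θ=357.9° here. β=20.2, B=22.3. 7·(0.9058 − sin(2π·0.9058)/(2π)) = 6.9622 → s = 59.9622

59.9622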